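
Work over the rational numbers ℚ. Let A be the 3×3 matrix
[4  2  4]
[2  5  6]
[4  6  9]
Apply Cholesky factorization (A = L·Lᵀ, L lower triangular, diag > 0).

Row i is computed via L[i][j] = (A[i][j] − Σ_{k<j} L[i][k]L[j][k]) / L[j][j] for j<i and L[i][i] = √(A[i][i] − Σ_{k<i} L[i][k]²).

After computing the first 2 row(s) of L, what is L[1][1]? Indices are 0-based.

Step 1: L[0][0] = √(4) = 2.
  L[1][0] = (2) / L[0][0] = 1.
Step 2: L[1][1] = √(4) = 2.

L[1][1] = 2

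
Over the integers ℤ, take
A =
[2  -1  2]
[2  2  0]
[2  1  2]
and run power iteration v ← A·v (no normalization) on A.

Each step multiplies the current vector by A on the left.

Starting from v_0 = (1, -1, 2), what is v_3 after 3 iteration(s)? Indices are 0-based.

v_3 = (82, 76, 110)

v_0 = (1, -1, 2).
v_1 = A·v_0 = (7, 0, 5).
v_2 = A·v_1 = (24, 14, 24).
v_3 = A·v_2 = (82, 76, 110).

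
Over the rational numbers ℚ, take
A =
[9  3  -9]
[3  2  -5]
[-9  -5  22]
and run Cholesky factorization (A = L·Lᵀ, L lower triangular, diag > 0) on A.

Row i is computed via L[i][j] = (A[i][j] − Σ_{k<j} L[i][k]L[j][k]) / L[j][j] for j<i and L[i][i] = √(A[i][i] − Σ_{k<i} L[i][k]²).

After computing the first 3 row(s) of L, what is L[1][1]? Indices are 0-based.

L[1][1] = 1

Step 1: L[0][0] = √(9) = 3.
  L[1][0] = (3) / L[0][0] = 1.
Step 2: L[1][1] = √(1) = 1.
  L[2][0] = (-9) / L[0][0] = -3.
  L[2][1] = (-2) / L[1][1] = -2.
Step 3: L[2][2] = √(9) = 3.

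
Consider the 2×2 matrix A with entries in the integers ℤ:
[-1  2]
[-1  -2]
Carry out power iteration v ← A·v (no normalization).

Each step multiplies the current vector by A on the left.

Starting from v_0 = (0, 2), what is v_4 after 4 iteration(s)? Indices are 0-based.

v_0 = (0, 2).
v_1 = A·v_0 = (4, -4).
v_2 = A·v_1 = (-12, 4).
v_3 = A·v_2 = (20, 4).
v_4 = A·v_3 = (-12, -28).

v_4 = (-12, -28)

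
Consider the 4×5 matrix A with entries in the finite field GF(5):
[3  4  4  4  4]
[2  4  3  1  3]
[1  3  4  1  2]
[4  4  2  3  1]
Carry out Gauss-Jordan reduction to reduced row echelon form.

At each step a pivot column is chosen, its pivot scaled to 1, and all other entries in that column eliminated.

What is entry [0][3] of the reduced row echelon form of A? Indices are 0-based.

[1] R0 /= 3  ⇒  (1, 3, 3, 3, 3)
     R1 -= 2·R0  ⇒  (0, 3, 2, 0, 2)
     R2 -= 1·R0  ⇒  (0, 0, 1, 3, 4)
     R3 -= 4·R0  ⇒  (0, 2, 0, 1, 4)
[2] R1 /= 3  ⇒  (0, 1, 4, 0, 4)
     R0 -= 3·R1  ⇒  (1, 0, 1, 3, 1)
     R3 -= 2·R1  ⇒  (0, 0, 2, 1, 1)
[3] R2 /= 1  ⇒  (0, 0, 1, 3, 4)
     R0 -= 1·R2  ⇒  (1, 0, 0, 0, 2)
     R1 -= 4·R2  ⇒  (0, 1, 0, 3, 3)
     R3 -= 2·R2  ⇒  (0, 0, 0, 0, 3)
column 3 empty below row 3
[4] R3 /= 3  ⇒  (0, 0, 0, 0, 1)
     R0 -= 2·R3  ⇒  (1, 0, 0, 0, 0)
     R1 -= 3·R3  ⇒  (0, 1, 0, 3, 0)
     R2 -= 4·R3  ⇒  (0, 0, 1, 3, 0)

M[0][3] = 0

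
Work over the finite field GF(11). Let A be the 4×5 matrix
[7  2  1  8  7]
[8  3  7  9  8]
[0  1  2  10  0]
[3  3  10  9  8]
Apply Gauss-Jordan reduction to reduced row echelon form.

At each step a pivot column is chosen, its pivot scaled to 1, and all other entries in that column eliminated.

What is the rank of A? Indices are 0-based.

rank = 4

[1] R0 /= 7  ⇒  (1, 5, 8, 9, 1)
     R1 -= 8·R0  ⇒  (0, 7, 9, 3, 0)
     R3 -= 3·R0  ⇒  (0, 10, 8, 4, 5)
[2] R1 /= 7  ⇒  (0, 1, 6, 2, 0)
     R0 -= 5·R1  ⇒  (1, 0, 0, 10, 1)
     R2 -= 1·R1  ⇒  (0, 0, 7, 8, 0)
     R3 -= 10·R1  ⇒  (0, 0, 3, 6, 5)
[3] R2 /= 7  ⇒  (0, 0, 1, 9, 0)
     R1 -= 6·R2  ⇒  (0, 1, 0, 3, 0)
     R3 -= 3·R2  ⇒  (0, 0, 0, 1, 5)
[4] R3 /= 1  ⇒  (0, 0, 0, 1, 5)
     R0 -= 10·R3  ⇒  (1, 0, 0, 0, 6)
     R1 -= 3·R3  ⇒  (0, 1, 0, 0, 7)
     R2 -= 9·R3  ⇒  (0, 0, 1, 0, 10)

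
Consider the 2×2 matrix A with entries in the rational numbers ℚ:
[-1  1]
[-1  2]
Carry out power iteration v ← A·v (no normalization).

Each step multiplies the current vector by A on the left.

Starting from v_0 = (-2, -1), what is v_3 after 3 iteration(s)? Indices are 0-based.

v_0 = (-2, -1).
v_1 = A·v_0 = (1, 0).
v_2 = A·v_1 = (-1, -1).
v_3 = A·v_2 = (0, -1).

v_3 = (0, -1)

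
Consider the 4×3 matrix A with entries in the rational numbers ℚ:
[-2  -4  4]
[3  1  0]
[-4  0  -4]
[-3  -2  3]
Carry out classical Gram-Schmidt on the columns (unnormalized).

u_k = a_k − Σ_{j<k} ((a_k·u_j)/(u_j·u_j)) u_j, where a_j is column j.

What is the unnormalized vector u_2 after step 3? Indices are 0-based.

Step 1: u_0 = a_0 = (-2, 3, -4, -3).
Step 2: u_1 = a_1 − (17/38)·u_0 = (-59/19, -13/38, 34/19, -25/38).
Step 3: u_2 = a_2 − (-1/38)·u_0 − (-819/509)·u_1 = (-534/509, -240/509, -624/509, 948/509).

u_2 = (-534/509, -240/509, -624/509, 948/509)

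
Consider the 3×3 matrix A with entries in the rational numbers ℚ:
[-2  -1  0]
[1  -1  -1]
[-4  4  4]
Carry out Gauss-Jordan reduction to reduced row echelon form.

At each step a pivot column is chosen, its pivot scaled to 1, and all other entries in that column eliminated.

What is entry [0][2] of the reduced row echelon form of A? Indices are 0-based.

M[0][2] = -1/3

pivot(0,0)=-2: scale R0 → (1, 1/2, 0)
  clear (1,0): R1 −= (1)R0 → (0, -3/2, -1)
  clear (2,0): R2 −= (-4)R0 → (0, 6, 4)
pivot(1,1)=-3/2: scale R1 → (0, 1, 2/3)
  clear (0,1): R0 −= (1/2)R1 → (1, 0, -1/3)
  clear (2,1): R2 −= (6)R1 → (0, 0, 0)
col 2: no nonzero at/below row 2; advance.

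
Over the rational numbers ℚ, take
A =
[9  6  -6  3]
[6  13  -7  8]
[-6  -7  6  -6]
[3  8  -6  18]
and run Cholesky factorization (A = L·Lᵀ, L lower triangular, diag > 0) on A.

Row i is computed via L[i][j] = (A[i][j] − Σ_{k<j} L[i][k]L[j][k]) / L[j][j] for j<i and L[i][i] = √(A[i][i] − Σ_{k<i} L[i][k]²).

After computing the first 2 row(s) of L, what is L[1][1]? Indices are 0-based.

L[1][1] = 3

Step 1: L[0][0] = √(9) = 3.
  L[1][0] = (6) / L[0][0] = 2.
Step 2: L[1][1] = √(9) = 3.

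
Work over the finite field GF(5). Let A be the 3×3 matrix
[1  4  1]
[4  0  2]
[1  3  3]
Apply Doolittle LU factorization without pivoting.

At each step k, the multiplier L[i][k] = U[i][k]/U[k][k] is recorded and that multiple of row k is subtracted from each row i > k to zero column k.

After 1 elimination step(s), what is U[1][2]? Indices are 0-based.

[col 0] pivot 1
  R1 -= 4*R0 → (0, 4, 3)  (L[1][0] := 4)
  R2 -= 1*R0 → (0, 4, 2)  (L[2][0] := 1)

U[1][2] = 3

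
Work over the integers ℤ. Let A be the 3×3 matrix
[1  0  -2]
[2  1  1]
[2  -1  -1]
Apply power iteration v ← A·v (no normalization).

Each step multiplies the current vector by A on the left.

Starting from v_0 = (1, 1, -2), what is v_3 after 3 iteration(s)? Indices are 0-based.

v_0 = (1, 1, -2).
v_1 = A·v_0 = (5, 1, 3).
v_2 = A·v_1 = (-1, 14, 6).
v_3 = A·v_2 = (-13, 18, -22).

v_3 = (-13, 18, -22)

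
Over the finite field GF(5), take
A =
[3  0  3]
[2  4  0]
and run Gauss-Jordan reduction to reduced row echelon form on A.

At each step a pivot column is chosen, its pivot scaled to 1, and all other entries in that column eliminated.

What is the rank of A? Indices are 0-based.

step 1: normalize row 0 (÷3) = (1, 0, 1)
  row 1: subtract 2×row0 = (0, 4, 3)
step 2: normalize row 1 (÷4) = (0, 1, 2)

rank = 2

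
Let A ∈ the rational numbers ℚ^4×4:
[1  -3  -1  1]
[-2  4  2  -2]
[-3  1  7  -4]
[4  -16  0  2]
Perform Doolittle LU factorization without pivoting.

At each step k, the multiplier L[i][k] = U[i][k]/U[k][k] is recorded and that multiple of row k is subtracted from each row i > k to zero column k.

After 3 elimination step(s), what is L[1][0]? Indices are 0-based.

L[1][0] = -2

[col 0] pivot 1
  R1 -= -2*R0 → (0, -2, 0, 0)  (L[1][0] := -2)
  R2 -= -3*R0 → (0, -8, 4, -1)  (L[2][0] := -3)
  R3 -= 4*R0 → (0, -4, 4, -2)  (L[3][0] := 4)
[col 1] pivot -2
  R2 -= 4*R1 → (0, 0, 4, -1)  (L[2][1] := 4)
  R3 -= 2*R1 → (0, 0, 4, -2)  (L[3][1] := 2)
[col 2] pivot 4
  R3 -= 1*R2 → (0, 0, 0, -1)  (L[3][2] := 1)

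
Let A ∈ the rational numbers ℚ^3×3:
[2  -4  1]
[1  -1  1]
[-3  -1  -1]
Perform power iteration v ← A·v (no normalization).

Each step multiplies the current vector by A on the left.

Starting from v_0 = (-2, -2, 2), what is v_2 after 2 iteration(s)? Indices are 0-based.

v_0 = (-2, -2, 2).
v_1 = A·v_0 = (6, 2, 6).
v_2 = A·v_1 = (10, 10, -26).

v_2 = (10, 10, -26)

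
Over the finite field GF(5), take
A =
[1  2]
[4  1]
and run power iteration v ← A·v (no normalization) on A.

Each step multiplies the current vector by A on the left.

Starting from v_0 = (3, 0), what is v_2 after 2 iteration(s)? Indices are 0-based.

v_2 = (2, 4)

v_0 = (3, 0).
v_1 = A·v_0 = (3, 2).
v_2 = A·v_1 = (2, 4).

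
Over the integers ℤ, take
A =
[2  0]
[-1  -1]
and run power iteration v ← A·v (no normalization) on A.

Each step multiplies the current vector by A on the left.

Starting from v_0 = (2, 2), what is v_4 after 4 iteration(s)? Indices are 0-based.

v_0 = (2, 2).
v_1 = A·v_0 = (4, -4).
v_2 = A·v_1 = (8, 0).
v_3 = A·v_2 = (16, -8).
v_4 = A·v_3 = (32, -8).

v_4 = (32, -8)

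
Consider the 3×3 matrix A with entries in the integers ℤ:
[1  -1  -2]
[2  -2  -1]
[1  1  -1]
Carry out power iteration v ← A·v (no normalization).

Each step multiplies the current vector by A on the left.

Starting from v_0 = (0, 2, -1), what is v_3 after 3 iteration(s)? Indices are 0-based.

v_3 = (6, -6, 6)

v_0 = (0, 2, -1).
v_1 = A·v_0 = (0, -3, 3).
v_2 = A·v_1 = (-3, 3, -6).
v_3 = A·v_2 = (6, -6, 6).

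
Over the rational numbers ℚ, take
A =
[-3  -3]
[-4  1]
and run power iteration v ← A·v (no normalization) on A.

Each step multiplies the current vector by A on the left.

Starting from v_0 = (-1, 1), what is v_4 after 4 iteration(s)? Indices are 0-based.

v_0 = (-1, 1).
v_1 = A·v_0 = (0, 5).
v_2 = A·v_1 = (-15, 5).
v_3 = A·v_2 = (30, 65).
v_4 = A·v_3 = (-285, -55).

v_4 = (-285, -55)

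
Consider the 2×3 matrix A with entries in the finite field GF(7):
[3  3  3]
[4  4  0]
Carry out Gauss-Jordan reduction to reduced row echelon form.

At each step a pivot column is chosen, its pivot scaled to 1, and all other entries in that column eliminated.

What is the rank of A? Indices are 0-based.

pivot(0,0)=3: scale R0 → (1, 1, 1)
  clear (1,0): R1 −= (4)R0 → (0, 0, 3)
col 1: no nonzero at/below row 1; advance.
pivot(1,2)=3: scale R1 → (0, 0, 1)
  clear (0,2): R0 −= (1)R1 → (1, 1, 0)

rank = 2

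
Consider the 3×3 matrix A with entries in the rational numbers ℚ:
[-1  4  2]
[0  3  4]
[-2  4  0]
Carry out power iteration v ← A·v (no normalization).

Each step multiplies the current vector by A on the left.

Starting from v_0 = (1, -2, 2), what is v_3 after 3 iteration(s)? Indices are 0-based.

v_0 = (1, -2, 2).
v_1 = A·v_0 = (-5, 2, -10).
v_2 = A·v_1 = (-7, -34, 18).
v_3 = A·v_2 = (-93, -30, -122).

v_3 = (-93, -30, -122)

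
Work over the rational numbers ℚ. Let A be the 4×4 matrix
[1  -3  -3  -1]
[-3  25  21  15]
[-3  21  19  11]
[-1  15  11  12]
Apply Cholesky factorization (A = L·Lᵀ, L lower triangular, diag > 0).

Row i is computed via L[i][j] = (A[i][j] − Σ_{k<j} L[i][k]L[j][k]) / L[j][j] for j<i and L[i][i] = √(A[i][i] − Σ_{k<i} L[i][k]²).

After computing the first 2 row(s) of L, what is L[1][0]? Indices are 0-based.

Step 1: L[0][0] = √(1) = 1.
  L[1][0] = (-3) / L[0][0] = -3.
Step 2: L[1][1] = √(16) = 4.

L[1][0] = -3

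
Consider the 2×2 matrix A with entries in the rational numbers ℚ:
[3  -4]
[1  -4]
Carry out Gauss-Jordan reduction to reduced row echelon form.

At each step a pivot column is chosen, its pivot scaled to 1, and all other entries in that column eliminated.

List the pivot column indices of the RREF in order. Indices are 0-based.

[1] R0 /= 3  ⇒  (1, -4/3)
     R1 -= 1·R0  ⇒  (0, -8/3)
[2] R1 /= -8/3  ⇒  (0, 1)
     R0 -= -4/3·R1  ⇒  (1, 0)

pivot columns: 0, 1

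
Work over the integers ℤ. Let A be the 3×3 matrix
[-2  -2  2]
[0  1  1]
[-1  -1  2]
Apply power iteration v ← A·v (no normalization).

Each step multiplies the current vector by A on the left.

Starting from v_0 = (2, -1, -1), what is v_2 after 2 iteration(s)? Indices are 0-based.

v_0 = (2, -1, -1).
v_1 = A·v_0 = (-4, -2, -3).
v_2 = A·v_1 = (6, -5, 0).

v_2 = (6, -5, 0)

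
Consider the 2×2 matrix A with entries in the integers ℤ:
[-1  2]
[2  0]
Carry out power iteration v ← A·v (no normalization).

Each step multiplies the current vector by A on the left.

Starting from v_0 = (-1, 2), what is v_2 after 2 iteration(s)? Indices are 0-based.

v_2 = (-9, 10)

v_0 = (-1, 2).
v_1 = A·v_0 = (5, -2).
v_2 = A·v_1 = (-9, 10).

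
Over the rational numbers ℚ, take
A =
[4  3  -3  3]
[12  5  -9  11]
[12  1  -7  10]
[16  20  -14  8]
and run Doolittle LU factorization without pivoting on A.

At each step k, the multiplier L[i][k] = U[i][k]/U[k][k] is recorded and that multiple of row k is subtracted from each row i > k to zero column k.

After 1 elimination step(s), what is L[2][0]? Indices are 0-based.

L[2][0] = 3

Step 1: pivot at (0,0) is 4.
  row1 ← row1 − (3)·row0  ⇒  L[1][0]=3, U row1=(0, -4, 0, 2)
  row2 ← row2 − (3)·row0  ⇒  L[2][0]=3, U row2=(0, -8, 2, 1)
  row3 ← row3 − (4)·row0  ⇒  L[3][0]=4, U row3=(0, 8, -2, -4)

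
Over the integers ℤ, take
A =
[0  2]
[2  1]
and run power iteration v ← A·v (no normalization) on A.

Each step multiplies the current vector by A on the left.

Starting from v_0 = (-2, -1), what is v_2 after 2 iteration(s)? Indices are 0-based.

v_0 = (-2, -1).
v_1 = A·v_0 = (-2, -5).
v_2 = A·v_1 = (-10, -9).

v_2 = (-10, -9)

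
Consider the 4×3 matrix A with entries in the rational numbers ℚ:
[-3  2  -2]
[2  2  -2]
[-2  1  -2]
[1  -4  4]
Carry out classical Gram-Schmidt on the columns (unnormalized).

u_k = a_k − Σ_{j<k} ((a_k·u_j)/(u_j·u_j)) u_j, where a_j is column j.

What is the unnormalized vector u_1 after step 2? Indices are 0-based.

Step 1: u_0 = a_0 = (-3, 2, -2, 1).
Step 2: u_1 = a_1 − (-4/9)·u_0 = (2/3, 26/9, 1/9, -32/9).

u_1 = (2/3, 26/9, 1/9, -32/9)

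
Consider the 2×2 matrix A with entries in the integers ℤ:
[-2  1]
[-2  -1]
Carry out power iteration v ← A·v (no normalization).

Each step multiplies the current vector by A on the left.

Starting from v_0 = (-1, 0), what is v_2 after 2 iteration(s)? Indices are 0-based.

v_2 = (-2, -6)

v_0 = (-1, 0).
v_1 = A·v_0 = (2, 2).
v_2 = A·v_1 = (-2, -6).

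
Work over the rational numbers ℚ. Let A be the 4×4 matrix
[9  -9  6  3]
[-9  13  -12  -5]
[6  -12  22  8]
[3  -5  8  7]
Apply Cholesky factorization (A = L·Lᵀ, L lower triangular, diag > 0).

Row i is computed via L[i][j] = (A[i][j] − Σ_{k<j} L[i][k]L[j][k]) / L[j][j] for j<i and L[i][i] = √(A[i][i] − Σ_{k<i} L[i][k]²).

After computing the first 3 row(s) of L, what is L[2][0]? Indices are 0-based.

Step 1: L[0][0] = √(9) = 3.
  L[1][0] = (-9) / L[0][0] = -3.
Step 2: L[1][1] = √(4) = 2.
  L[2][0] = (6) / L[0][0] = 2.
  L[2][1] = (-6) / L[1][1] = -3.
Step 3: L[2][2] = √(9) = 3.

L[2][0] = 2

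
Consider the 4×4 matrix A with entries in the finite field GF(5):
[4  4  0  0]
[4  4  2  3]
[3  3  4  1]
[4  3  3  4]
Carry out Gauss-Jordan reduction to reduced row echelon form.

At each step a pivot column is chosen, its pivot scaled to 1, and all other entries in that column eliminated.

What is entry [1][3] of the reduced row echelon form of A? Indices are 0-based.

M[1][3] = 3

[1] R0 /= 4  ⇒  (1, 1, 0, 0)
     R1 -= 4·R0  ⇒  (0, 0, 2, 3)
     R2 -= 3·R0  ⇒  (0, 0, 4, 1)
     R3 -= 4·R0  ⇒  (0, 4, 3, 4)
[2] R1 <-> R3
[2] R1 /= 4  ⇒  (0, 1, 2, 1)
     R0 -= 1·R1  ⇒  (1, 0, 3, 4)
[3] R2 /= 4  ⇒  (0, 0, 1, 4)
     R0 -= 3·R2  ⇒  (1, 0, 0, 2)
     R1 -= 2·R2  ⇒  (0, 1, 0, 3)
     R3 -= 2·R2  ⇒  (0, 0, 0, 0)
column 3 empty below row 3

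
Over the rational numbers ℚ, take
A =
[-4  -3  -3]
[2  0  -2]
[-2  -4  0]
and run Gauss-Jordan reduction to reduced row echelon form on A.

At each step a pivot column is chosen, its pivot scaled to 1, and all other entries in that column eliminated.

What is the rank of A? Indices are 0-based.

rank = 3

step 1: normalize row 0 (÷-4) = (1, 3/4, 3/4)
  row 1: subtract 2×row0 = (0, -3/2, -7/2)
  row 2: subtract -2×row0 = (0, -5/2, 3/2)
step 2: normalize row 1 (÷-3/2) = (0, 1, 7/3)
  row 0: subtract 3/4×row1 = (1, 0, -1)
  row 2: subtract -5/2×row1 = (0, 0, 22/3)
step 3: normalize row 2 (÷22/3) = (0, 0, 1)
  row 0: subtract -1×row2 = (1, 0, 0)
  row 1: subtract 7/3×row2 = (0, 1, 0)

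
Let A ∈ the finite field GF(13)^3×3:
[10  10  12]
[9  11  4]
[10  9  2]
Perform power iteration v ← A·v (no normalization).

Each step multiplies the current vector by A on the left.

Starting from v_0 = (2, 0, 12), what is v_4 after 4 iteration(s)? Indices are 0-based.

v_0 = (2, 0, 12).
v_1 = A·v_0 = (8, 1, 5).
v_2 = A·v_1 = (7, 12, 8).
v_3 = A·v_2 = (0, 6, 12).
v_4 = A·v_3 = (9, 10, 0).

v_4 = (9, 10, 0)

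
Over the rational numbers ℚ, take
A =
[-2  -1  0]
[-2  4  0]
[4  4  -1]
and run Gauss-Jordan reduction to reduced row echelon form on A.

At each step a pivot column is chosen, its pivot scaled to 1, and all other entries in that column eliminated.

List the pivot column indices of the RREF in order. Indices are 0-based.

pivot columns: 0, 1, 2

step 1: normalize row 0 (÷-2) = (1, 1/2, 0)
  row 1: subtract -2×row0 = (0, 5, 0)
  row 2: subtract 4×row0 = (0, 2, -1)
step 2: normalize row 1 (÷5) = (0, 1, 0)
  row 0: subtract 1/2×row1 = (1, 0, 0)
  row 2: subtract 2×row1 = (0, 0, -1)
step 3: normalize row 2 (÷-1) = (0, 0, 1)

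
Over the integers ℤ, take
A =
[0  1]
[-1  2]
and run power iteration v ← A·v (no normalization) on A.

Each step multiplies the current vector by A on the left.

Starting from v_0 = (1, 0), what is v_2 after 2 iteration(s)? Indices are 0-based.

v_2 = (-1, -2)

v_0 = (1, 0).
v_1 = A·v_0 = (0, -1).
v_2 = A·v_1 = (-1, -2).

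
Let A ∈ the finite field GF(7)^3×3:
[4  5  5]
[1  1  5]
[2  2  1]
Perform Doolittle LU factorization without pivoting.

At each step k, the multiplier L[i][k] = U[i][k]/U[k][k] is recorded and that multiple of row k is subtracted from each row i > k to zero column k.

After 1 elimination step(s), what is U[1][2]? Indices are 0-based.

U[1][2] = 2

[col 0] pivot 4
  R1 -= 2*R0 → (0, 5, 2)  (L[1][0] := 2)
  R2 -= 4*R0 → (0, 3, 2)  (L[2][0] := 4)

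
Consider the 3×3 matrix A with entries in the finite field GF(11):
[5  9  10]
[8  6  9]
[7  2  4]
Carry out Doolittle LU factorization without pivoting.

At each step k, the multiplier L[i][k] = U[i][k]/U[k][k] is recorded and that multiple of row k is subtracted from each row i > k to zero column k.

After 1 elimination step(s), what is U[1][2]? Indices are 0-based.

Step 1: pivot at (0,0) is 5.
  row1 ← row1 − (6)·row0  ⇒  L[1][0]=6, U row1=(0, 7, 4)
  row2 ← row2 − (8)·row0  ⇒  L[2][0]=8, U row2=(0, 7, 1)

U[1][2] = 4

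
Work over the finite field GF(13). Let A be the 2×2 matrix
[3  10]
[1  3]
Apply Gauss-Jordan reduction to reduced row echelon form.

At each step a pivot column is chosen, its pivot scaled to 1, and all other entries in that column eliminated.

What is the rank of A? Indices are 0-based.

rank = 2

[1] R0 /= 3  ⇒  (1, 12)
     R1 -= 1·R0  ⇒  (0, 4)
[2] R1 /= 4  ⇒  (0, 1)
     R0 -= 12·R1  ⇒  (1, 0)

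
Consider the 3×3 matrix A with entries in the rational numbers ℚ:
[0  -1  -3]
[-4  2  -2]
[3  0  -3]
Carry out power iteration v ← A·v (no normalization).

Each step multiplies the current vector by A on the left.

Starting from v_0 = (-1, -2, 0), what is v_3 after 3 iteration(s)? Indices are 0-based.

v_3 = (-43, -70, -18)

v_0 = (-1, -2, 0).
v_1 = A·v_0 = (2, 0, -3).
v_2 = A·v_1 = (9, -2, 15).
v_3 = A·v_2 = (-43, -70, -18).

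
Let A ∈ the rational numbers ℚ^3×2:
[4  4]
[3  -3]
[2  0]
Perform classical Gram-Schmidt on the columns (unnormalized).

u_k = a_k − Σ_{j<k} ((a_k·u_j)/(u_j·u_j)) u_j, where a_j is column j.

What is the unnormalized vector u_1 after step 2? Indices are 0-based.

u_1 = (88/29, -108/29, -14/29)

Step 1: u_0 = a_0 = (4, 3, 2).
Step 2: u_1 = a_1 − (7/29)·u_0 = (88/29, -108/29, -14/29).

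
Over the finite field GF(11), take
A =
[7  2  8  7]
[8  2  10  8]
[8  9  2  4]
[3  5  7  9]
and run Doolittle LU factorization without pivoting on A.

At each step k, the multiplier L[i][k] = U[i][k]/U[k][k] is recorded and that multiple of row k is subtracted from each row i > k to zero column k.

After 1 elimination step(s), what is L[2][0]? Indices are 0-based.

L[2][0] = 9

Step 1: pivot at (0,0) is 7.
  row1 ← row1 − (9)·row0  ⇒  L[1][0]=9, U row1=(0, 6, 4, 0)
  row2 ← row2 − (9)·row0  ⇒  L[2][0]=9, U row2=(0, 2, 7, 7)
  row3 ← row3 − (2)·row0  ⇒  L[3][0]=2, U row3=(0, 1, 2, 6)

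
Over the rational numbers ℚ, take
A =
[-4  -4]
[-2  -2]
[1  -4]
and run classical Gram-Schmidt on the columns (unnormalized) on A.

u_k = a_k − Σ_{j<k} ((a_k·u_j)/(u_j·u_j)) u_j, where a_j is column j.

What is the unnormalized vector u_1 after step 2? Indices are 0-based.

Step 1: u_0 = a_0 = (-4, -2, 1).
Step 2: u_1 = a_1 − (16/21)·u_0 = (-20/21, -10/21, -100/21).

u_1 = (-20/21, -10/21, -100/21)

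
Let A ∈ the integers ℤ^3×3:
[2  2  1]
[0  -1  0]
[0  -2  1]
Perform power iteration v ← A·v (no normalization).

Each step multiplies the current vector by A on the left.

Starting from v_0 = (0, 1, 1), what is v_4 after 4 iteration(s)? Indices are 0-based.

v_0 = (0, 1, 1).
v_1 = A·v_0 = (3, -1, -1).
v_2 = A·v_1 = (3, 1, 1).
v_3 = A·v_2 = (9, -1, -1).
v_4 = A·v_3 = (15, 1, 1).

v_4 = (15, 1, 1)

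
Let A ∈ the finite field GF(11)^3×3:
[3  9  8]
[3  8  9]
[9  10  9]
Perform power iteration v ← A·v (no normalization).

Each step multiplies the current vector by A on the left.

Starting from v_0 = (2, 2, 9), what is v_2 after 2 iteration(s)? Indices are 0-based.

v_2 = (0, 5, 6)

v_0 = (2, 2, 9).
v_1 = A·v_0 = (8, 4, 9).
v_2 = A·v_1 = (0, 5, 6).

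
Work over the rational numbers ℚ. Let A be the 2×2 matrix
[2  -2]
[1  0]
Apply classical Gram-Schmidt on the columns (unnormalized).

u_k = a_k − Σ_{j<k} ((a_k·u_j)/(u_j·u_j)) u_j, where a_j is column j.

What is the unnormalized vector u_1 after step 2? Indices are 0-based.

Step 1: u_0 = a_0 = (2, 1).
Step 2: u_1 = a_1 − (-4/5)·u_0 = (-2/5, 4/5).

u_1 = (-2/5, 4/5)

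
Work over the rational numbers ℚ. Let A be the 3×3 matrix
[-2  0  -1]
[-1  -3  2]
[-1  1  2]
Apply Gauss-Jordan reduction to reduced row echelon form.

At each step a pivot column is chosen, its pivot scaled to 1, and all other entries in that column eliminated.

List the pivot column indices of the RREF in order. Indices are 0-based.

pivot columns: 0, 1, 2

[1] R0 /= -2  ⇒  (1, 0, 1/2)
     R1 -= -1·R0  ⇒  (0, -3, 5/2)
     R2 -= -1·R0  ⇒  (0, 1, 5/2)
[2] R1 /= -3  ⇒  (0, 1, -5/6)
     R2 -= 1·R1  ⇒  (0, 0, 10/3)
[3] R2 /= 10/3  ⇒  (0, 0, 1)
     R0 -= 1/2·R2  ⇒  (1, 0, 0)
     R1 -= -5/6·R2  ⇒  (0, 1, 0)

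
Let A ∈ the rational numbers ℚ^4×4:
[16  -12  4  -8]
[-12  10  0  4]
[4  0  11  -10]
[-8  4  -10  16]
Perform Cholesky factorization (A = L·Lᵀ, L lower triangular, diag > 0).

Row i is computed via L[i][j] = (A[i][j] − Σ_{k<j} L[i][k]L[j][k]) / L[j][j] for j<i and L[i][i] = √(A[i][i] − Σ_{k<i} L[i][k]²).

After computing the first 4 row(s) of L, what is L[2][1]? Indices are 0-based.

Step 1: L[0][0] = √(16) = 4.
  L[1][0] = (-12) / L[0][0] = -3.
Step 2: L[1][1] = √(1) = 1.
  L[2][0] = (4) / L[0][0] = 1.
  L[2][1] = (3) / L[1][1] = 3.
Step 3: L[2][2] = √(1) = 1.
  L[3][0] = (-8) / L[0][0] = -2.
  L[3][1] = (-2) / L[1][1] = -2.
  L[3][2] = (-2) / L[2][2] = -2.
Step 4: L[3][3] = √(4) = 2.

L[2][1] = 3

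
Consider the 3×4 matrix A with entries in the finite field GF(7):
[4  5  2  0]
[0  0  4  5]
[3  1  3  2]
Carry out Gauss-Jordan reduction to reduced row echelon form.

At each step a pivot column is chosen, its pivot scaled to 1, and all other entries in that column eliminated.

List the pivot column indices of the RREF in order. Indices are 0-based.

pivot columns: 0, 1, 2

pivot(0,0)=4: scale R0 → (1, 3, 4, 0)
  clear (2,0): R2 −= (3)R0 → (0, 6, 5, 2)
pivot(1,1): swap R1↔R2
pivot(1,1)=6: scale R1 → (0, 1, 2, 5)
  clear (0,1): R0 −= (3)R1 → (1, 0, 5, 6)
pivot(2,2)=4: scale R2 → (0, 0, 1, 3)
  clear (0,2): R0 −= (5)R2 → (1, 0, 0, 5)
  clear (1,2): R1 −= (2)R2 → (0, 1, 0, 6)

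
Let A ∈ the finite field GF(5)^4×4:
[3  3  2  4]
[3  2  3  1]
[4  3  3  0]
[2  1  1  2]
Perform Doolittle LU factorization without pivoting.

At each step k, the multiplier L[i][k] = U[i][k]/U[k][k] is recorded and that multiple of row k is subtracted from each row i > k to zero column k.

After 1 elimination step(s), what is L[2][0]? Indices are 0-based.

k=0: U[0][0]=3
  eliminate (1,0): mult=1, new row 1: (0, 4, 1, 2); set L[1][0]=1
  eliminate (2,0): mult=3, new row 2: (0, 4, 2, 3); set L[2][0]=3
  eliminate (3,0): mult=4, new row 3: (0, 4, 3, 1); set L[3][0]=4

L[2][0] = 3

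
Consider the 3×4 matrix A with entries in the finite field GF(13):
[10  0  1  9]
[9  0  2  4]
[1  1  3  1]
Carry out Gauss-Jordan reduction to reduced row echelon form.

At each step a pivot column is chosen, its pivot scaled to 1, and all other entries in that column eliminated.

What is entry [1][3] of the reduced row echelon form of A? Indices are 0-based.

M[1][3] = 5

pivot(0,0)=10: scale R0 → (1, 0, 4, 10)
  clear (1,0): R1 −= (9)R0 → (0, 0, 5, 5)
  clear (2,0): R2 −= (1)R0 → (0, 1, 12, 4)
pivot(1,1): swap R1↔R2
pivot(1,1)=1: scale R1 → (0, 1, 12, 4)
pivot(2,2)=5: scale R2 → (0, 0, 1, 1)
  clear (0,2): R0 −= (4)R2 → (1, 0, 0, 6)
  clear (1,2): R1 −= (12)R2 → (0, 1, 0, 5)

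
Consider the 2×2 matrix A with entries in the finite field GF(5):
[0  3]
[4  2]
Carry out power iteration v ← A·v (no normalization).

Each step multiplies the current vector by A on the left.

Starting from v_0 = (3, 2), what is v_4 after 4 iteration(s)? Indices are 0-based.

v_0 = (3, 2).
v_1 = A·v_0 = (1, 1).
v_2 = A·v_1 = (3, 1).
v_3 = A·v_2 = (3, 4).
v_4 = A·v_3 = (2, 0).

v_4 = (2, 0)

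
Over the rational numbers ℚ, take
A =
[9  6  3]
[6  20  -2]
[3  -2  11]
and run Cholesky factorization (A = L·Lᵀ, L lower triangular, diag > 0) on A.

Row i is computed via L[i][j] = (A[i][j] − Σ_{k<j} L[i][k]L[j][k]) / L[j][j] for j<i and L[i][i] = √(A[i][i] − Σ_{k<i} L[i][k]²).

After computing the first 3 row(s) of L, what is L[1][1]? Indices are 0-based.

Step 1: L[0][0] = √(9) = 3.
  L[1][0] = (6) / L[0][0] = 2.
Step 2: L[1][1] = √(16) = 4.
  L[2][0] = (3) / L[0][0] = 1.
  L[2][1] = (-4) / L[1][1] = -1.
Step 3: L[2][2] = √(9) = 3.

L[1][1] = 4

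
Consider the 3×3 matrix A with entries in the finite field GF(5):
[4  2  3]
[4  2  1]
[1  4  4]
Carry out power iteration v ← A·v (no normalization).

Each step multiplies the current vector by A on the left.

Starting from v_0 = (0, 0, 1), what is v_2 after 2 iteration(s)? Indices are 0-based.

v_2 = (1, 3, 3)

v_0 = (0, 0, 1).
v_1 = A·v_0 = (3, 1, 4).
v_2 = A·v_1 = (1, 3, 3).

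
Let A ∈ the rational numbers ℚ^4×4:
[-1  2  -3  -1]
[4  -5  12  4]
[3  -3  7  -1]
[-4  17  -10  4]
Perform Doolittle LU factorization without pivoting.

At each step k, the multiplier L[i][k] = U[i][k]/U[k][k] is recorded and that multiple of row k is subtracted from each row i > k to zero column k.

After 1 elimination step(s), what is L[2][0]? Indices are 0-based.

[col 0] pivot -1
  R1 -= -4*R0 → (0, 3, 0, 0)  (L[1][0] := -4)
  R2 -= -3*R0 → (0, 3, -2, -4)  (L[2][0] := -3)
  R3 -= 4*R0 → (0, 9, 2, 8)  (L[3][0] := 4)

L[2][0] = -3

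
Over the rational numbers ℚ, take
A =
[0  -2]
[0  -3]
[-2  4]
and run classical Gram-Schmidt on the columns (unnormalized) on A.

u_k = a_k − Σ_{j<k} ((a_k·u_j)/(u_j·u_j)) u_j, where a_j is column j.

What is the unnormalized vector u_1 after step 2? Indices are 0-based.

u_1 = (-2, -3, 0)

Step 1: u_0 = a_0 = (0, 0, -2).
Step 2: u_1 = a_1 − (-2)·u_0 = (-2, -3, 0).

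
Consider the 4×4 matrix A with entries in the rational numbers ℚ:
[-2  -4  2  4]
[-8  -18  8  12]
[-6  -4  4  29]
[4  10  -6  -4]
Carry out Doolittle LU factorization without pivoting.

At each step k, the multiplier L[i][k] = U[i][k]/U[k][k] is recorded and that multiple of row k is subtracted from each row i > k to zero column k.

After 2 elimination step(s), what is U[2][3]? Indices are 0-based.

k=0: U[0][0]=-2
  eliminate (1,0): mult=4, new row 1: (0, -2, 0, -4); set L[1][0]=4
  eliminate (2,0): mult=3, new row 2: (0, 8, -2, 17); set L[2][0]=3
  eliminate (3,0): mult=-2, new row 3: (0, 2, -2, 4); set L[3][0]=-2
k=1: U[1][1]=-2
  eliminate (2,1): mult=-4, new row 2: (0, 0, -2, 1); set L[2][1]=-4
  eliminate (3,1): mult=-1, new row 3: (0, 0, -2, 0); set L[3][1]=-1

U[2][3] = 1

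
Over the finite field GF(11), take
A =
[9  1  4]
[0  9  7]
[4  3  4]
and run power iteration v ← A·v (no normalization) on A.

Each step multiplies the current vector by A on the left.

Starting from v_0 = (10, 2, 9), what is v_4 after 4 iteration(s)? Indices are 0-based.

v_4 = (7, 2, 10)

v_0 = (10, 2, 9).
v_1 = A·v_0 = (7, 4, 5).
v_2 = A·v_1 = (10, 5, 5).
v_3 = A·v_2 = (5, 3, 9).
v_4 = A·v_3 = (7, 2, 10).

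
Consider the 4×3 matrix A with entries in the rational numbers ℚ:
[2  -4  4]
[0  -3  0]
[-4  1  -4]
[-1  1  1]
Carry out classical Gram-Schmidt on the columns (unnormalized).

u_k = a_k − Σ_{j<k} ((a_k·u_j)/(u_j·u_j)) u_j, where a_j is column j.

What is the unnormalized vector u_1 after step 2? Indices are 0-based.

u_1 = (-58/21, -3, -31/21, 8/21)

Step 1: u_0 = a_0 = (2, 0, -4, -1).
Step 2: u_1 = a_1 − (-13/21)·u_0 = (-58/21, -3, -31/21, 8/21).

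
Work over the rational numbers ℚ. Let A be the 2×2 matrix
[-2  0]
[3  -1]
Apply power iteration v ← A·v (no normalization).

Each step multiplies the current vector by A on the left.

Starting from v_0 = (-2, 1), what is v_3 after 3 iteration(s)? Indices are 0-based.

v_3 = (16, -43)

v_0 = (-2, 1).
v_1 = A·v_0 = (4, -7).
v_2 = A·v_1 = (-8, 19).
v_3 = A·v_2 = (16, -43).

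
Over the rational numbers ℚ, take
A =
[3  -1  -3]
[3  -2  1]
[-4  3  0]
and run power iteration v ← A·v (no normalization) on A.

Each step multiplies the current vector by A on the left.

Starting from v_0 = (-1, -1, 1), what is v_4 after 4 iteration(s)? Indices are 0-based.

v_4 = (-384, -258, 382)

v_0 = (-1, -1, 1).
v_1 = A·v_0 = (-5, 0, 1).
v_2 = A·v_1 = (-18, -14, 20).
v_3 = A·v_2 = (-100, -6, 30).
v_4 = A·v_3 = (-384, -258, 382).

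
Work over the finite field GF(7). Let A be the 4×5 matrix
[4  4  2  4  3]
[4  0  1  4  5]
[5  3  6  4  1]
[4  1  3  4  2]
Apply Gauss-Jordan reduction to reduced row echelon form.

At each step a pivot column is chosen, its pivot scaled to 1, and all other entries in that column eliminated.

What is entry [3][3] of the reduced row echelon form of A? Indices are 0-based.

M[3][3] = 0

pivot(0,0)=4: scale R0 → (1, 1, 4, 1, 6)
  clear (1,0): R1 −= (4)R0 → (0, 3, 6, 0, 2)
  clear (2,0): R2 −= (5)R0 → (0, 5, 0, 6, 6)
  clear (3,0): R3 −= (4)R0 → (0, 4, 1, 0, 6)
pivot(1,1)=3: scale R1 → (0, 1, 2, 0, 3)
  clear (0,1): R0 −= (1)R1 → (1, 0, 2, 1, 3)
  clear (2,1): R2 −= (5)R1 → (0, 0, 4, 6, 5)
  clear (3,1): R3 −= (4)R1 → (0, 0, 0, 0, 1)
pivot(2,2)=4: scale R2 → (0, 0, 1, 5, 3)
  clear (0,2): R0 −= (2)R2 → (1, 0, 0, 5, 4)
  clear (1,2): R1 −= (2)R2 → (0, 1, 0, 4, 4)
col 3: no nonzero at/below row 3; advance.
pivot(3,4)=1: scale R3 → (0, 0, 0, 0, 1)
  clear (0,4): R0 −= (4)R3 → (1, 0, 0, 5, 0)
  clear (1,4): R1 −= (4)R3 → (0, 1, 0, 4, 0)
  clear (2,4): R2 −= (3)R3 → (0, 0, 1, 5, 0)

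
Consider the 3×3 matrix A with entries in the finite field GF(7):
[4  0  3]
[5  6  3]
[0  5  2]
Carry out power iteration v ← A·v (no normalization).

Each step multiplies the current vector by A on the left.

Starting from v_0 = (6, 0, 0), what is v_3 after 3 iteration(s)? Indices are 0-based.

v_0 = (6, 0, 0).
v_1 = A·v_0 = (3, 2, 0).
v_2 = A·v_1 = (5, 6, 3).
v_3 = A·v_2 = (1, 0, 1).

v_3 = (1, 0, 1)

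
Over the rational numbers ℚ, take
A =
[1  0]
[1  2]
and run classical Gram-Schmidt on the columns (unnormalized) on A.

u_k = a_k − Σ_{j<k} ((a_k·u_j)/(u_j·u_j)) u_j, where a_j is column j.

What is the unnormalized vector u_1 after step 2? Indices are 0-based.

Step 1: u_0 = a_0 = (1, 1).
Step 2: u_1 = a_1 − (1)·u_0 = (-1, 1).

u_1 = (-1, 1)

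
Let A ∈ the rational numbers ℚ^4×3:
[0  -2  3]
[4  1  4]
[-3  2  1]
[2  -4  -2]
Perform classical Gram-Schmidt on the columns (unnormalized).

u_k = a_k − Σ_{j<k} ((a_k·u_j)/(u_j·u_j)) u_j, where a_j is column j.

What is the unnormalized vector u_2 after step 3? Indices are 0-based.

u_2 = (2519/625, 958/625, 896/625, -572/625)

Step 1: u_0 = a_0 = (0, 4, -3, 2).
Step 2: u_1 = a_1 − (-10/29)·u_0 = (-2, 69/29, 28/29, -96/29).
Step 3: u_2 = a_2 − (9/29)·u_0 − (322/625)·u_1 = (2519/625, 958/625, 896/625, -572/625).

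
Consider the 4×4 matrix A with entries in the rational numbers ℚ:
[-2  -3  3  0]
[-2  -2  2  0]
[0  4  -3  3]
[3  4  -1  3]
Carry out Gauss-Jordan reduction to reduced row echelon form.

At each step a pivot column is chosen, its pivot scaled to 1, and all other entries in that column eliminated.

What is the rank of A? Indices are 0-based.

rank = 4

pivot(0,0)=-2: scale R0 → (1, 3/2, -3/2, 0)
  clear (1,0): R1 −= (-2)R0 → (0, 1, -1, 0)
  clear (3,0): R3 −= (3)R0 → (0, -1/2, 7/2, 3)
pivot(1,1)=1: scale R1 → (0, 1, -1, 0)
  clear (0,1): R0 −= (3/2)R1 → (1, 0, 0, 0)
  clear (2,1): R2 −= (4)R1 → (0, 0, 1, 3)
  clear (3,1): R3 −= (-1/2)R1 → (0, 0, 3, 3)
pivot(2,2)=1: scale R2 → (0, 0, 1, 3)
  clear (1,2): R1 −= (-1)R2 → (0, 1, 0, 3)
  clear (3,2): R3 −= (3)R2 → (0, 0, 0, -6)
pivot(3,3)=-6: scale R3 → (0, 0, 0, 1)
  clear (1,3): R1 −= (3)R3 → (0, 1, 0, 0)
  clear (2,3): R2 −= (3)R3 → (0, 0, 1, 0)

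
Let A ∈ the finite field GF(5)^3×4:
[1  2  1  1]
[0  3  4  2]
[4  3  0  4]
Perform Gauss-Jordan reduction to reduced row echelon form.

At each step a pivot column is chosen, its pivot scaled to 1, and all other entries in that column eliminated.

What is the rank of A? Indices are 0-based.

pivot(0,0)=1: scale R0 → (1, 2, 1, 1)
  clear (2,0): R2 −= (4)R0 → (0, 0, 1, 0)
pivot(1,1)=3: scale R1 → (0, 1, 3, 4)
  clear (0,1): R0 −= (2)R1 → (1, 0, 0, 3)
pivot(2,2)=1: scale R2 → (0, 0, 1, 0)
  clear (1,2): R1 −= (3)R2 → (0, 1, 0, 4)

rank = 3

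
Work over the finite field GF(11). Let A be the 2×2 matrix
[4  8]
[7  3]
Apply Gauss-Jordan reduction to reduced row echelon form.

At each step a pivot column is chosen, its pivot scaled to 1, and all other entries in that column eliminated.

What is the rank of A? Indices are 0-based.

rank = 1

step 1: normalize row 0 (÷4) = (1, 2)
  row 1: subtract 7×row0 = (0, 0)
skip col 1 (zero from row 1)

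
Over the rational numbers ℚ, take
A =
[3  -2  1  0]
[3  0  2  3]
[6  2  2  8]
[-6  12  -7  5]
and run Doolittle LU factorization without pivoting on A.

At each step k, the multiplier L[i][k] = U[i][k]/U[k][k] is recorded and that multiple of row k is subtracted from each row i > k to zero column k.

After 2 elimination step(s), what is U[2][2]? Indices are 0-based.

U[2][2] = -3

[col 0] pivot 3
  R1 -= 1*R0 → (0, 2, 1, 3)  (L[1][0] := 1)
  R2 -= 2*R0 → (0, 6, 0, 8)  (L[2][0] := 2)
  R3 -= -2*R0 → (0, 8, -5, 5)  (L[3][0] := -2)
[col 1] pivot 2
  R2 -= 3*R1 → (0, 0, -3, -1)  (L[2][1] := 3)
  R3 -= 4*R1 → (0, 0, -9, -7)  (L[3][1] := 4)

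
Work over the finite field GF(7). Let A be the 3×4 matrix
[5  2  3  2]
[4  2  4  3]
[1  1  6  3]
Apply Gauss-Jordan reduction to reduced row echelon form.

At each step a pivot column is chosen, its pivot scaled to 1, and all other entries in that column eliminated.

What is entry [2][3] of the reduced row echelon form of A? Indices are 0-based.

M[2][3] = 6

[1] R0 /= 5  ⇒  (1, 6, 2, 6)
     R1 -= 4·R0  ⇒  (0, 6, 3, 0)
     R2 -= 1·R0  ⇒  (0, 2, 4, 4)
[2] R1 /= 6  ⇒  (0, 1, 4, 0)
     R0 -= 6·R1  ⇒  (1, 0, 6, 6)
     R2 -= 2·R1  ⇒  (0, 0, 3, 4)
[3] R2 /= 3  ⇒  (0, 0, 1, 6)
     R0 -= 6·R2  ⇒  (1, 0, 0, 5)
     R1 -= 4·R2  ⇒  (0, 1, 0, 4)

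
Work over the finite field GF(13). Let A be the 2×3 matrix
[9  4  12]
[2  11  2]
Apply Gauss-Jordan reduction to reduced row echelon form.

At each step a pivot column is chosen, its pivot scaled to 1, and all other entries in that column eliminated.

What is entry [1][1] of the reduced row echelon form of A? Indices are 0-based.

M[1][1] = 0

step 1: normalize row 0 (÷9) = (1, 12, 10)
  row 1: subtract 2×row0 = (0, 0, 8)
skip col 1 (zero from row 1)
step 2: normalize row 1 (÷8) = (0, 0, 1)
  row 0: subtract 10×row1 = (1, 12, 0)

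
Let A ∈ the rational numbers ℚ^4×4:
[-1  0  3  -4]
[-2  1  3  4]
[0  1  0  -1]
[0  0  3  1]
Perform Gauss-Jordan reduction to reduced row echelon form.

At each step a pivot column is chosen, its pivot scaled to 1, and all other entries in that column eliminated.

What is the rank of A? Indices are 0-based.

step 1: normalize row 0 (÷-1) = (1, 0, -3, 4)
  row 1: subtract -2×row0 = (0, 1, -3, 12)
step 2: normalize row 1 (÷1) = (0, 1, -3, 12)
  row 2: subtract 1×row1 = (0, 0, 3, -13)
step 3: normalize row 2 (÷3) = (0, 0, 1, -13/3)
  row 0: subtract -3×row2 = (1, 0, 0, -9)
  row 1: subtract -3×row2 = (0, 1, 0, -1)
  row 3: subtract 3×row2 = (0, 0, 0, 14)
step 4: normalize row 3 (÷14) = (0, 0, 0, 1)
  row 0: subtract -9×row3 = (1, 0, 0, 0)
  row 1: subtract -1×row3 = (0, 1, 0, 0)
  row 2: subtract -13/3×row3 = (0, 0, 1, 0)

rank = 4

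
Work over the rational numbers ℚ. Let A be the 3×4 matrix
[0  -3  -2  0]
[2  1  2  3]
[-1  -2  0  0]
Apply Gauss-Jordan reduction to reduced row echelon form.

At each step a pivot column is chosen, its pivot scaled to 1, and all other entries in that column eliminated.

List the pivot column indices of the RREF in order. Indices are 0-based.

[1] R0 <-> R1
[1] R0 /= 2  ⇒  (1, 1/2, 1, 3/2)
     R2 -= -1·R0  ⇒  (0, -3/2, 1, 3/2)
[2] R1 /= -3  ⇒  (0, 1, 2/3, 0)
     R0 -= 1/2·R1  ⇒  (1, 0, 2/3, 3/2)
     R2 -= -3/2·R1  ⇒  (0, 0, 2, 3/2)
[3] R2 /= 2  ⇒  (0, 0, 1, 3/4)
     R0 -= 2/3·R2  ⇒  (1, 0, 0, 1)
     R1 -= 2/3·R2  ⇒  (0, 1, 0, -1/2)

pivot columns: 0, 1, 2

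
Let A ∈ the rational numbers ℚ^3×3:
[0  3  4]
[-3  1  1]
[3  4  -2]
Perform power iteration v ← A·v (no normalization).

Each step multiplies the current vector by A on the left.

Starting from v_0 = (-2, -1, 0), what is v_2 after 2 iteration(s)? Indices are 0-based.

v_0 = (-2, -1, 0).
v_1 = A·v_0 = (-3, 5, -10).
v_2 = A·v_1 = (-25, 4, 31).

v_2 = (-25, 4, 31)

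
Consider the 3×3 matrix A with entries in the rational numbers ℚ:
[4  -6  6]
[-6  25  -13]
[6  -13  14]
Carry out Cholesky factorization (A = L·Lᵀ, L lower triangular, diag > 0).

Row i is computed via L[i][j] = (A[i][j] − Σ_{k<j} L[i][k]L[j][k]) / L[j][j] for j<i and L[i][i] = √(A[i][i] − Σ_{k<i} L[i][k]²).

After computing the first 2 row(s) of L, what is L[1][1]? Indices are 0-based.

Step 1: L[0][0] = √(4) = 2.
  L[1][0] = (-6) / L[0][0] = -3.
Step 2: L[1][1] = √(16) = 4.

L[1][1] = 4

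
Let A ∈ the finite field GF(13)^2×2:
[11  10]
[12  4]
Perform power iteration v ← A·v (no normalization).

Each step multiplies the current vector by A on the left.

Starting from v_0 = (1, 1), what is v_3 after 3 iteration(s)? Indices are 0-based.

v_3 = (12, 2)

v_0 = (1, 1).
v_1 = A·v_0 = (8, 3).
v_2 = A·v_1 = (1, 4).
v_3 = A·v_2 = (12, 2).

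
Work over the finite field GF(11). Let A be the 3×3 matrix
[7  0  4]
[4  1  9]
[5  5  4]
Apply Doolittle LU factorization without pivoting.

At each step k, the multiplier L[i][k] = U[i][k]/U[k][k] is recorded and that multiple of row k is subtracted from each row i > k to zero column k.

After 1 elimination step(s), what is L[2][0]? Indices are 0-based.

k=0: U[0][0]=7
  eliminate (1,0): mult=10, new row 1: (0, 1, 2); set L[1][0]=10
  eliminate (2,0): mult=7, new row 2: (0, 5, 9); set L[2][0]=7

L[2][0] = 7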